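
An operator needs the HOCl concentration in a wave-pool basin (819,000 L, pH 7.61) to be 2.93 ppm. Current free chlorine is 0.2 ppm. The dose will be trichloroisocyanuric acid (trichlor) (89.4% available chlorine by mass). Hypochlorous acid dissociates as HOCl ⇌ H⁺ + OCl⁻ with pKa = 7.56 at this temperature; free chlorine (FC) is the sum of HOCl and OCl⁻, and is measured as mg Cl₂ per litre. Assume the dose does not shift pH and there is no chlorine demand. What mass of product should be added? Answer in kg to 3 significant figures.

5.51 kg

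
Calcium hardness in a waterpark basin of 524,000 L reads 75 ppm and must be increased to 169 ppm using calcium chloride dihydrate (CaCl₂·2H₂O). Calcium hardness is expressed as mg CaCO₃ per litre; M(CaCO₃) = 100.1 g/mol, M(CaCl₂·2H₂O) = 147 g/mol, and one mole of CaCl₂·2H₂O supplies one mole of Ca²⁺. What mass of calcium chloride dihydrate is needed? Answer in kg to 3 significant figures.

72.3 kg

Hardness to add: (169 − 75) = 94 mg/L as CaCO₃ × 524,000 L = 49,260 g as CaCO₃.
Moles of Ca²⁺ (1 mol Ca²⁺ ≡ 1 mol CaCO₃): 49,260 / 100.1 g/mol = 492.1 mol.
Mass of CaCl₂·2H₂O: 492.1 × 147 = 72,330 g.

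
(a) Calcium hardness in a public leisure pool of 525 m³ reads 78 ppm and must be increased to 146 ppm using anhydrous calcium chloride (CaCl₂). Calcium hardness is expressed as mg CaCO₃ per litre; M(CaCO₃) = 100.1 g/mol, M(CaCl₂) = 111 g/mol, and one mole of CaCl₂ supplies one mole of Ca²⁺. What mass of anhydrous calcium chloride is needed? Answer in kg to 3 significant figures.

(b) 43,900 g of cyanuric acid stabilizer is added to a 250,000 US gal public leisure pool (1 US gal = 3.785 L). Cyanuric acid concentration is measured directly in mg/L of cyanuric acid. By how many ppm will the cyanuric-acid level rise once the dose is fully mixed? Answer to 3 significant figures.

(a) 39.6 kg; (b) 46.4 ppm

(a) Volume: 525 m³ = 525,000 L.
(a) Hardness to add: (146 − 78) = 68 mg/L as CaCO₃ × 525,000 L = 35,700 g as CaCO₃.
(a) Moles of Ca²⁺ (1 mol Ca²⁺ ≡ 1 mol CaCO₃): 35,700 / 100.1 g/mol = 356.6 mol.
(a) Mass of CaCl₂: 356.6 × 111 = 39,590 g.

(b) Volume: 250,000 US gal × 3.785 L/gal = 946,250 L.
(b) Rise: 43,900 g / 946,250 L × 1000 = 46.39 mg/L.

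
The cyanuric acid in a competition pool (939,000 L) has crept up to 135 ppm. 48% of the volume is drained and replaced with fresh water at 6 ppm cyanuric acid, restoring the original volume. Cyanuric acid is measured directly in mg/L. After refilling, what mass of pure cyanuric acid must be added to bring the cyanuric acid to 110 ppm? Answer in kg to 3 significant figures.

After draining 48% and refilling: 135 × 0.52 + 6 × 0.48 = 73.08 ppm.
Deficit to target: 110 − 73.08 = 36.92 mg/L.
Mass: 36.92 mg/L × 939,000 L = 34,670 g cyanuric acid.

34.7 kg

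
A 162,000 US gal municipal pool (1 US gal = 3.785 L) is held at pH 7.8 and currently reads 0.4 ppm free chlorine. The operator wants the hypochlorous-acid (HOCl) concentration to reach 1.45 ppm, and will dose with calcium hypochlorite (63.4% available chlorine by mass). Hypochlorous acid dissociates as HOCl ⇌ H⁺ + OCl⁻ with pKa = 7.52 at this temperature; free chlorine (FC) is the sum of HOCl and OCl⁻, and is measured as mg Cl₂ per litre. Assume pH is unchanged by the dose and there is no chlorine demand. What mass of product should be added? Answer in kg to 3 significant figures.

3.69 kg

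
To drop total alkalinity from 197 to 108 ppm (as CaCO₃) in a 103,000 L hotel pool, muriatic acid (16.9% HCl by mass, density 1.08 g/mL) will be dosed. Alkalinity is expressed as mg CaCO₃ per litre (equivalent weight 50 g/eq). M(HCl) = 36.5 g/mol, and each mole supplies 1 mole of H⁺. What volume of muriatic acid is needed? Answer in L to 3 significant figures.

36.7 L

Alkalinity to neutralize: (197 − 108) = 89 mg/L as CaCO₃ × 103,000 L = 9167 g as CaCO₃.
Equivalents of H⁺ required: 9167 ÷ 50 g/eq = 183.3 eq = 183.3 mol HCl.
Mass of HCl: 183.3 × 36.5 = 6692 g.
Mass of 16.9% solution: 6692 / 0.169 = 39,600 g.
Volume: 39,600 g ÷ 1.08 g/mL = 36,660 mL.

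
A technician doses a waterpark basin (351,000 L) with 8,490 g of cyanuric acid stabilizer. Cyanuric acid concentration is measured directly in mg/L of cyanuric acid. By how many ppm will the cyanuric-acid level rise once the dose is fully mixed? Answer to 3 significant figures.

Rise: 8,490 g / 351,000 L × 1000 = 24.19 mg/L.

24.2 ppm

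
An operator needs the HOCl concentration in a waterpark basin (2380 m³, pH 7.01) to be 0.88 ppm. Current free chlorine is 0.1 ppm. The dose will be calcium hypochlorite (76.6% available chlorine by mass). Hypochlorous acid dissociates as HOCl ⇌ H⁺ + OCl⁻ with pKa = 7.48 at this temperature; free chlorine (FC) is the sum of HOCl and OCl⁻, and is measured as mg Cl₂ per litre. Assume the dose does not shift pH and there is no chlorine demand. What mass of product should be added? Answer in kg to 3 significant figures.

3.35 kg

Volume: 2380 m³ = 2,380,000 L.
[OCl⁻]/[HOCl] = 10^(pH − pKa) = 10^(7.01 − 7.48) = 0.3388; fraction as HOCl = 1/(1 + 0.3388) = 0.7469.
Free chlorine required for 0.88 ppm HOCl: 0.88 / 0.7469 = 1.178 ppm.
FC to add: 1.178 − 0.1 = 1.078 mg/L as Cl₂.
Cl₂ equivalent: 1.078 mg/L × 2,380,000 L = 2566 g.
Product at 76.6% available Cl: 2566 / 0.766 = 3350 g.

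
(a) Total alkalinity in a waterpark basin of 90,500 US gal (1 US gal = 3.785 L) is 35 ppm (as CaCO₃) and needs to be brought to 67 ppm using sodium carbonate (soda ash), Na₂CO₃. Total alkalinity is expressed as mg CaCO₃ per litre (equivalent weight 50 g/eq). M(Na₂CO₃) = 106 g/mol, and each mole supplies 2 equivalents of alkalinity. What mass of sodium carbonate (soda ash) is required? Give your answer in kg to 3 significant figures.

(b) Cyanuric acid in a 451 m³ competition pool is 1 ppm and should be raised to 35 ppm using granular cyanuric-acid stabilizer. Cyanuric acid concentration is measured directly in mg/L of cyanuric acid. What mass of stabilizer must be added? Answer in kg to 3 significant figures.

(a) Volume: 90,500 US gal × 3.785 L/gal = 342,542 L.
(a) Alkalinity to add: (67 − 35) = 32 mg/L as CaCO₃ × 342,542 L = 10,960 g as CaCO₃.
(a) Equivalents: 10,960 g ÷ 50 g/eq = 219.2 eq.
(a) Each mole of Na₂CO₃ supplies 2 eq, so 219.2 / 2 = 109.6 mol.
(a) Mass: 109.6 mol × 106 g/mol = 11,620 g.

(b) Volume: 451 m³ = 451,000 L.
(b) CYA to add: (35 − 1) = 34 mg/L × 451,000 L = 15,330 g cyanuric acid.

(a) 11.6 kg; (b) 15.3 kg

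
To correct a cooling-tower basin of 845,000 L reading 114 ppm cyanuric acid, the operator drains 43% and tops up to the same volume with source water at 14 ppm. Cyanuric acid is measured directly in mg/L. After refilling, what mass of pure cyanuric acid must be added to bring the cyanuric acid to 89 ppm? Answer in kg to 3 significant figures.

After draining 43% and refilling: 114 × 0.57 + 14 × 0.43 = 71 ppm.
Deficit to target: 89 − 71 = 18 mg/L.
Mass: 18 mg/L × 845,000 L = 15,210 g cyanuric acid.

15.2 kg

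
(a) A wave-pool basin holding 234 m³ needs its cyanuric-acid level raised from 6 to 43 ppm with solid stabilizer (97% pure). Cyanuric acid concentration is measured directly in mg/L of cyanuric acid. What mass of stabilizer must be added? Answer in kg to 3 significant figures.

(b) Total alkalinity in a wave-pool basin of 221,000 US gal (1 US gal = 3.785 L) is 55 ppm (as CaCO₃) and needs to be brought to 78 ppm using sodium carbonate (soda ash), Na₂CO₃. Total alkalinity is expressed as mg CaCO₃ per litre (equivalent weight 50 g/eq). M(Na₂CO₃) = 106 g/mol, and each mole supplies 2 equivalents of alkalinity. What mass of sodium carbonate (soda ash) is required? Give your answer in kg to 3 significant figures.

(a) Volume: 234 m³ = 234,000 L.
(a) CYA to add: (43 − 6) = 37 mg/L × 234,000 L = 8658 g cyanuric acid.
(a) At 97% purity: 8658 / 0.97 = 8926 g product.

(b) Volume: 221,000 US gal × 3.785 L/gal = 836,485 L.
(b) Alkalinity to add: (78 − 55) = 23 mg/L as CaCO₃ × 836,485 L = 19,240 g as CaCO₃.
(b) Equivalents: 19,240 g ÷ 50 g/eq = 384.8 eq.
(b) Each mole of Na₂CO₃ supplies 2 eq, so 384.8 / 2 = 192.4 mol.
(b) Mass: 192.4 mol × 106 g/mol = 20,390 g.

(a) 8.93 kg; (b) 20.4 kg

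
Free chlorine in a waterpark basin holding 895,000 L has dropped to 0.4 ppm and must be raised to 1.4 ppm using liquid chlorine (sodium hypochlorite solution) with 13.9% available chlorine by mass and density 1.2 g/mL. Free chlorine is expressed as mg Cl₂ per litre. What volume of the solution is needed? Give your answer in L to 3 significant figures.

5.37 L

Chlorine deficit: 1.4 − 0.4 = 1 ppm = 1 mg/L as Cl₂.
Cl₂ equivalent needed: 1 mg/L × 895,000 L = 895,000 mg = 895 g.
Product at 13.9% available chlorine: 895 / 0.139 = 6439 g.
Volume at density 1.2 g/mL: 6439 g ÷ 1.2 g/mL = 5366 mL.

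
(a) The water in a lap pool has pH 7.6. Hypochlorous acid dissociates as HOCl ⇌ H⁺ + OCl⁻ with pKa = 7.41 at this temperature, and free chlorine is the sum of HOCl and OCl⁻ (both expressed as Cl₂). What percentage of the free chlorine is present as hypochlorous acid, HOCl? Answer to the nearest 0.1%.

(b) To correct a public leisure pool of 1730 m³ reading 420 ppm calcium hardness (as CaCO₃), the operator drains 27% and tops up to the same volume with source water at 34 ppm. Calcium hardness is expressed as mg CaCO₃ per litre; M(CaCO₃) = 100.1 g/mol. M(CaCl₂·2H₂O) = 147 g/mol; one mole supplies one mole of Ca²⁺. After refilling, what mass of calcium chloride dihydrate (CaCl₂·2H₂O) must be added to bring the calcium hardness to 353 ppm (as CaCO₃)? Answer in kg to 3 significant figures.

(a) 39.2%; (b) 94.6 kg

(a) [OCl⁻]/[HOCl] = 10^(pH − pKa) = 10^(7.6 − 7.41) = 10^0.19 = 1.549.
(a) Fraction as HOCl = 1 / (1 + 1.549) = 0.3923.

(b) Volume: 1730 m³ = 1,730,000 L.
(b) After draining 27% and refilling: 420 × 0.73 + 34 × 0.27 = 315.78 ppm.
(b) Deficit to target: 353 − 315.78 = 37.22 mg/L.
(b) As CaCO₃: 37.22 mg/L × 1,730,000 L = 64,390 g; ÷ 100.1 = 643.3 mol Ca²⁺.
(b) Mass: 643.3 × 147 = 94,560 g.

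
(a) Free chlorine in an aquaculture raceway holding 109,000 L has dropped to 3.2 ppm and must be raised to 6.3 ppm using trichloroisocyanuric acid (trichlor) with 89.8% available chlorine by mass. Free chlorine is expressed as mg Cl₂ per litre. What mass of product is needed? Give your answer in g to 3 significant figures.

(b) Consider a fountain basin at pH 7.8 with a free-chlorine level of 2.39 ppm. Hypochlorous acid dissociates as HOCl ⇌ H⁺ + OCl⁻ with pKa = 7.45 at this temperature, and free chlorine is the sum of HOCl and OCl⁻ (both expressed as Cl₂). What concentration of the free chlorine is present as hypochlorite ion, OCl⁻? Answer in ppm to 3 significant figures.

(a) 376 g; (b) 1.65 ppm

(a) Chlorine deficit: 6.3 − 3.2 = 3.1 ppm = 3.1 mg/L as Cl₂.
(a) Cl₂ equivalent needed: 3.1 mg/L × 109,000 L = 337,900 mg = 337.9 g.
(a) Product at 89.8% available chlorine: 337.9 / 0.898 = 376.3 g.

(b) [OCl⁻]/[HOCl] = 10^(pH − pKa) = 10^(7.8 − 7.45) = 10^0.35 = 2.239.
(b) Fraction as HOCl = 1 / (1 + 2.239) = 0.3088.
(b) OCl⁻ = (1 − 0.3088) × 2.39 ppm = 1.652 ppm.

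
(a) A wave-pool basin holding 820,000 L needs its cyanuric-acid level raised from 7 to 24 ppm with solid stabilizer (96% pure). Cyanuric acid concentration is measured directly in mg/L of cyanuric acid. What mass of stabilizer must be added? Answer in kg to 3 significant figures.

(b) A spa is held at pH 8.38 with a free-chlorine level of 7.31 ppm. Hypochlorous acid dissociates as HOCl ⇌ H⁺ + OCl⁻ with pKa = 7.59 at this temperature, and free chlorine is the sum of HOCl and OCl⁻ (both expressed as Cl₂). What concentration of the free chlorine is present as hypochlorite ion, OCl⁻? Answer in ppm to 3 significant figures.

(a) CYA to add: (24 − 7) = 17 mg/L × 820,000 L = 13,940 g cyanuric acid.
(a) At 96% purity: 13,940 / 0.96 = 14,520 g product.

(b) [OCl⁻]/[HOCl] = 10^(pH − pKa) = 10^(8.38 − 7.59) = 10^0.79 = 6.166.
(b) Fraction as HOCl = 1 / (1 + 6.166) = 0.1395.
(b) OCl⁻ = (1 − 0.1395) × 7.31 ppm = 6.29 ppm.

(a) 14.5 kg; (b) 6.29 ppm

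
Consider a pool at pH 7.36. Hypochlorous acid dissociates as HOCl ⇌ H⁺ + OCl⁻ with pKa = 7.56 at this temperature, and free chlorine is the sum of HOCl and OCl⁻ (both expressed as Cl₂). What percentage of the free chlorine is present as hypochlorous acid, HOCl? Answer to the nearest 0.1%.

61.3%

[OCl⁻]/[HOCl] = 10^(pH − pKa) = 10^(7.36 − 7.56) = 10^-0.20 = 0.631.
Fraction as HOCl = 1 / (1 + 0.631) = 0.6131.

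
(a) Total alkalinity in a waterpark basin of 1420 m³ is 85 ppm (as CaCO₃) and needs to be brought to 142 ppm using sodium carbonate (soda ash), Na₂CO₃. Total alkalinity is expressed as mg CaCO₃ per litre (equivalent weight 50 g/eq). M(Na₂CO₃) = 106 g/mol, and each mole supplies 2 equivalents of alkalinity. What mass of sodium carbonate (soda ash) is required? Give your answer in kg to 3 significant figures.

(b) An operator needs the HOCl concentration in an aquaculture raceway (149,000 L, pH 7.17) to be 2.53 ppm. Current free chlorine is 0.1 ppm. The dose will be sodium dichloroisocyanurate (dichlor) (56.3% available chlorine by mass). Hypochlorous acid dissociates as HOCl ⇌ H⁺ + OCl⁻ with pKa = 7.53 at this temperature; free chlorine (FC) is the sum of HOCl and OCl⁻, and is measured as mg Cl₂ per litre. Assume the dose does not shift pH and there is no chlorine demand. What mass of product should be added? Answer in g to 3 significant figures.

(a) 85.8 kg; (b) 935 g

(a) Volume: 1420 m³ = 1,420,000 L.
(a) Alkalinity to add: (142 − 85) = 57 mg/L as CaCO₃ × 1,420,000 L = 80,940 g as CaCO₃.
(a) Equivalents: 80,940 g ÷ 50 g/eq = 1619 eq.
(a) Each mole of Na₂CO₃ supplies 2 eq, so 1619 / 2 = 809.4 mol.
(a) Mass: 809.4 mol × 106 g/mol = 85,800 g.

(b) [OCl⁻]/[HOCl] = 10^(pH − pKa) = 10^(7.17 − 7.53) = 0.4365; fraction as HOCl = 1/(1 + 0.4365) = 0.6961.
(b) Free chlorine required for 2.53 ppm HOCl: 2.53 / 0.6961 = 3.634 ppm.
(b) FC to add: 3.634 − 0.1 = 3.534 mg/L as Cl₂.
(b) Cl₂ equivalent: 3.534 mg/L × 149,000 L = 526.6 g.
(b) Product at 56.3% available Cl: 526.6 / 0.563 = 935.4 g.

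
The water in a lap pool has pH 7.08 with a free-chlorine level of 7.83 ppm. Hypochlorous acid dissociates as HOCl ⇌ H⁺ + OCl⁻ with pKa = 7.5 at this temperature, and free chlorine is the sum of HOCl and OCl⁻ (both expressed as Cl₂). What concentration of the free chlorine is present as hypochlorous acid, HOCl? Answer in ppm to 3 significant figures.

5.67 ppm

[OCl⁻]/[HOCl] = 10^(pH − pKa) = 10^(7.08 − 7.5) = 10^-0.42 = 0.3802.
Fraction as HOCl = 1 / (1 + 0.3802) = 0.7245.
HOCl = 0.7245 × 7.83 ppm = 5.673 ppm.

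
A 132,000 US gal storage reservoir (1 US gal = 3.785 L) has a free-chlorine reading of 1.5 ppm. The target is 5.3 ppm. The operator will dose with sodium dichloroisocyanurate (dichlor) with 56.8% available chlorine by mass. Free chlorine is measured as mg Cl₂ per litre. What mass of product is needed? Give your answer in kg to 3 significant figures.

Volume: 132,000 US gal × 3.785 L/gal = 499,620 L.
Chlorine deficit: 5.3 − 1.5 = 3.8 ppm = 3.8 mg/L as Cl₂.
Cl₂ equivalent needed: 3.8 mg/L × 499,620 L = 1,899,000 mg = 1899 g.
Product at 56.8% available chlorine: 1899 / 0.568 = 3343 g.

3.34 kg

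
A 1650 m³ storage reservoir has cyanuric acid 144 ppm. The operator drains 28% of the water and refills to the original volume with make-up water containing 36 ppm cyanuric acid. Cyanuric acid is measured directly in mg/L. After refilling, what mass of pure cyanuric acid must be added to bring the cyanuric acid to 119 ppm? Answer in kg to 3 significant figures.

8.65 kg

Volume: 1650 m³ = 1,650,000 L.
After draining 28% and refilling: 144 × 0.72 + 36 × 0.28 = 113.76 ppm.
Deficit to target: 119 − 113.76 = 5.24 mg/L.
Mass: 5.24 mg/L × 1,650,000 L = 8646 g cyanuric acid.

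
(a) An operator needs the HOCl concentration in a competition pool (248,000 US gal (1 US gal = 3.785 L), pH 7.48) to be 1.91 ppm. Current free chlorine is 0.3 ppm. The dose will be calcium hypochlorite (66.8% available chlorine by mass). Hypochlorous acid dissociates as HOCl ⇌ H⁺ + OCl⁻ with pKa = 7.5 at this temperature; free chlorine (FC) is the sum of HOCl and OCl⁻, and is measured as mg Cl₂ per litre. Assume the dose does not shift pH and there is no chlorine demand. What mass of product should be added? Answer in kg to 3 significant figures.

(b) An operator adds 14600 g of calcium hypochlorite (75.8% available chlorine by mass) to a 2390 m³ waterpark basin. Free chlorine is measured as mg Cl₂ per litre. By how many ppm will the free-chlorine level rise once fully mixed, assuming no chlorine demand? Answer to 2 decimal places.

(a) 4.83 kg; (b) 4.63 ppm

(a) Volume: 248,000 US gal × 3.785 L/gal = 938,680 L.
(a) [OCl⁻]/[HOCl] = 10^(pH − pKa) = 10^(7.48 − 7.5) = 0.955; fraction as HOCl = 1/(1 + 0.955) = 0.5115.
(a) Free chlorine required for 1.91 ppm HOCl: 1.91 / 0.5115 = 3.734 ppm.
(a) FC to add: 3.734 − 0.3 = 3.434 mg/L as Cl₂.
(a) Cl₂ equivalent: 3.434 mg/L × 938,680 L = 3223 g.
(a) Product at 66.8% available Cl: 3223 / 0.668 = 4826 g.

(b) Volume: 2390 m³ = 2,390,000 L.
(b) Available chlorine delivered: 14,600 g × 0.758 = 11,070 g as Cl₂.
(b) Concentration rise: 11,070 g / 2,390,000 L = 4.63 mg/L = 4.63 ppm.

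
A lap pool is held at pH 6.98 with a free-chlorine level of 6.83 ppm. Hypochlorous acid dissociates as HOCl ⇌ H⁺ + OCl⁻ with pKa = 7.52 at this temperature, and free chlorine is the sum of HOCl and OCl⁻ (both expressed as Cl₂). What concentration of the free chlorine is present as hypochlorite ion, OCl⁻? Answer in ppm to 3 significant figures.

1.53 ppm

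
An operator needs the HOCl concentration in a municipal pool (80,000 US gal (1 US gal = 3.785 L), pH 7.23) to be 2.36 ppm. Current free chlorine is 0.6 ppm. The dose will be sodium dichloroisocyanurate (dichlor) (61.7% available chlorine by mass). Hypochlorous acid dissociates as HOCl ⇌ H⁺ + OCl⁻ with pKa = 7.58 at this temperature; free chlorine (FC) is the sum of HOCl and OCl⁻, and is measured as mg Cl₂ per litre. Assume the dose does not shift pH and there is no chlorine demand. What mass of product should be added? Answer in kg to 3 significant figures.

Volume: 80,000 US gal × 3.785 L/gal = 302,800 L.
[OCl⁻]/[HOCl] = 10^(pH − pKa) = 10^(7.23 − 7.58) = 0.4467; fraction as HOCl = 1/(1 + 0.4467) = 0.6912.
Free chlorine required for 2.36 ppm HOCl: 2.36 / 0.6912 = 3.414 ppm.
FC to add: 3.414 − 0.6 = 2.814 mg/L as Cl₂.
Cl₂ equivalent: 2.814 mg/L × 302,800 L = 852.1 g.
Product at 61.7% available Cl: 852.1 / 0.617 = 1381 g.

1.38 kg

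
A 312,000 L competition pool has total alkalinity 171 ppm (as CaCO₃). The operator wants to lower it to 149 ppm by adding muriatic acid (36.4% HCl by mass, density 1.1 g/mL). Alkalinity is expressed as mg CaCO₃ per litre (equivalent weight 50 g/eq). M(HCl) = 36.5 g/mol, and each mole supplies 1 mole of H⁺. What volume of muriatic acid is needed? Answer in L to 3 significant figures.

Alkalinity to neutralize: (171 − 149) = 22 mg/L as CaCO₃ × 312,000 L = 6864 g as CaCO₃.
Equivalents of H⁺ required: 6864 ÷ 50 g/eq = 137.3 eq = 137.3 mol HCl.
Mass of HCl: 137.3 × 36.5 = 5011 g.
Mass of 36.4% solution: 5011 / 0.364 = 13,770 g.
Volume: 13,770 g ÷ 1.1 g/mL = 12,510 mL.

12.5 L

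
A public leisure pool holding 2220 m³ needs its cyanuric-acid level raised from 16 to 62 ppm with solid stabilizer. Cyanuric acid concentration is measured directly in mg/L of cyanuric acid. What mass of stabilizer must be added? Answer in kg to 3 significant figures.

Volume: 2220 m³ = 2,220,000 L.
CYA to add: (62 − 16) = 46 mg/L × 2,220,000 L = 102,100 g cyanuric acid.

102 kg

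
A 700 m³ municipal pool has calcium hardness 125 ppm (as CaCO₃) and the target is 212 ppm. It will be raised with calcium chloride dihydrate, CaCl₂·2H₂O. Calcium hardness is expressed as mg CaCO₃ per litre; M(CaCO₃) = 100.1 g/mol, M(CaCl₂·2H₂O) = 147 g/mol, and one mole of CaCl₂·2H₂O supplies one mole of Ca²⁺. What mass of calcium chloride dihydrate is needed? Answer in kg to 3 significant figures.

89.4 kg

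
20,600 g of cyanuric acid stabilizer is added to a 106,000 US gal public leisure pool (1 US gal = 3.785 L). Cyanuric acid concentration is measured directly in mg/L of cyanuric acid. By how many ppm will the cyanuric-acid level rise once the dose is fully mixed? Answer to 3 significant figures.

51.3 ppm

Volume: 106,000 US gal × 3.785 L/gal = 401,210 L.
Rise: 20,600 g / 401,210 L × 1000 = 51.34 mg/L.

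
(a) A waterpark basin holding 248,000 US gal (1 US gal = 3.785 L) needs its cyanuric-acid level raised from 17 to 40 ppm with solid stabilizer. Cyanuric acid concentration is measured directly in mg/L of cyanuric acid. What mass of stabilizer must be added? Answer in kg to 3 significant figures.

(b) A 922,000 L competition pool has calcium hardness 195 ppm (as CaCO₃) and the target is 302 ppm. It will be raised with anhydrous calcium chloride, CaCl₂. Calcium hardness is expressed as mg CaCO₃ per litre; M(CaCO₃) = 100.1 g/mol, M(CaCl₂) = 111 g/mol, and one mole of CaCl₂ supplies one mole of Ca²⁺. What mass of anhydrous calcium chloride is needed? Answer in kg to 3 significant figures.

(a) 21.6 kg; (b) 109 kg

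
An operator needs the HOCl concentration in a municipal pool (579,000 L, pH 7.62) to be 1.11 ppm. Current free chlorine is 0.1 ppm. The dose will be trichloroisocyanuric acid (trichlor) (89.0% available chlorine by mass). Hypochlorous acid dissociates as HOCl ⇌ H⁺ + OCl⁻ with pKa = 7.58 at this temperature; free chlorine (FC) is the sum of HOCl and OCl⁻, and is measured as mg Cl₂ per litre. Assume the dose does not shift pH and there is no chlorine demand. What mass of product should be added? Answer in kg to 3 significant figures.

[OCl⁻]/[HOCl] = 10^(pH − pKa) = 10^(7.62 − 7.58) = 1.096; fraction as HOCl = 1/(1 + 1.096) = 0.477.
Free chlorine required for 1.11 ppm HOCl: 1.11 / 0.477 = 2.327 ppm.
FC to add: 2.327 − 0.1 = 2.227 mg/L as Cl₂.
Cl₂ equivalent: 2.227 mg/L × 579,000 L = 1289 g.
Product at 89.0% available Cl: 1289 / 0.89 = 1449 g.

1.45 kg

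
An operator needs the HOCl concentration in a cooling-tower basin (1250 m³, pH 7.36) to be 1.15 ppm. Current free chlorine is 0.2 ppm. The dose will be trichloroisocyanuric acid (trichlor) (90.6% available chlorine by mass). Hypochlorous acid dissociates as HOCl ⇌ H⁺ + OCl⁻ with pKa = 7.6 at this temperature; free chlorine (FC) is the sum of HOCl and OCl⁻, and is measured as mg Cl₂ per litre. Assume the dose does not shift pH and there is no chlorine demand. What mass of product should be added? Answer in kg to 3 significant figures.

Volume: 1250 m³ = 1,250,000 L.
[OCl⁻]/[HOCl] = 10^(pH − pKa) = 10^(7.36 − 7.6) = 0.5754; fraction as HOCl = 1/(1 + 0.5754) = 0.6347.
Free chlorine required for 1.15 ppm HOCl: 1.15 / 0.6347 = 1.812 ppm.
FC to add: 1.812 − 0.2 = 1.612 mg/L as Cl₂.
Cl₂ equivalent: 1.612 mg/L × 1,250,000 L = 2015 g.
Product at 90.6% available Cl: 2015 / 0.906 = 2224 g.

2.22 kg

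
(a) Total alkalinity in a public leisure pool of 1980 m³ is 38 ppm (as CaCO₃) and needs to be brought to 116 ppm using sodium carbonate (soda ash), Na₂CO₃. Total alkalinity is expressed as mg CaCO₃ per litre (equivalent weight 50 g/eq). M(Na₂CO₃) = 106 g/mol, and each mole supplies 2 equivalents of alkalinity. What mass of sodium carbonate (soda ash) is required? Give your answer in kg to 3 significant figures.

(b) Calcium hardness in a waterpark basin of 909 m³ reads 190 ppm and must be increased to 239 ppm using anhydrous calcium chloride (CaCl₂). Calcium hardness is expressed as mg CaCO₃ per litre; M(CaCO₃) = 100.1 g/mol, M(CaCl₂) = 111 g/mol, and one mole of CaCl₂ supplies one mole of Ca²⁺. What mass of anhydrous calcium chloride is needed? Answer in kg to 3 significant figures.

(a) 164 kg; (b) 49.4 kg

(a) Volume: 1980 m³ = 1,980,000 L.
(a) Alkalinity to add: (116 − 38) = 78 mg/L as CaCO₃ × 1,980,000 L = 154,400 g as CaCO₃.
(a) Equivalents: 154,400 g ÷ 50 g/eq = 3089 eq.
(a) Each mole of Na₂CO₃ supplies 2 eq, so 3089 / 2 = 1544 mol.
(a) Mass: 1544 mol × 106 g/mol = 163,700 g.

(b) Volume: 909 m³ = 909,000 L.
(b) Hardness to add: (239 − 190) = 49 mg/L as CaCO₃ × 909,000 L = 44,540 g as CaCO₃.
(b) Moles of Ca²⁺ (1 mol Ca²⁺ ≡ 1 mol CaCO₃): 44,540 / 100.1 g/mol = 445 mol.
(b) Mass of CaCl₂: 445 × 111 = 49,390 g.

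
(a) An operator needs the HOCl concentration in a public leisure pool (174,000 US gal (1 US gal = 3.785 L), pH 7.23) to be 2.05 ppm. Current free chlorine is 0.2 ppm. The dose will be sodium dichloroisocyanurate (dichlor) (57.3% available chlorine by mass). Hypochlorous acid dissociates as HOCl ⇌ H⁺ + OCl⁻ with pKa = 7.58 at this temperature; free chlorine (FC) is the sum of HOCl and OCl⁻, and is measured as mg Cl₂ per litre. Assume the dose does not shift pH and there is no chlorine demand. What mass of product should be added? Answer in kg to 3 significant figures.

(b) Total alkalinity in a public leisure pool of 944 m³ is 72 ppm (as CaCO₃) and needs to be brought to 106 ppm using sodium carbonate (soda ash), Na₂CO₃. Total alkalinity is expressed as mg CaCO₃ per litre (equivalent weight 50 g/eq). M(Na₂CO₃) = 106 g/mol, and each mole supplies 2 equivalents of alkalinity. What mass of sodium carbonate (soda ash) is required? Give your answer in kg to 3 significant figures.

(a) Volume: 174,000 US gal × 3.785 L/gal = 658,590 L.
(a) [OCl⁻]/[HOCl] = 10^(pH − pKa) = 10^(7.23 − 7.58) = 0.4467; fraction as HOCl = 1/(1 + 0.4467) = 0.6912.
(a) Free chlorine required for 2.05 ppm HOCl: 2.05 / 0.6912 = 2.966 ppm.
(a) FC to add: 2.966 − 0.2 = 2.766 mg/L as Cl₂.
(a) Cl₂ equivalent: 2.766 mg/L × 658,590 L = 1821 g.
(a) Product at 57.3% available Cl: 1821 / 0.573 = 3179 g.

(b) Volume: 944 m³ = 944,000 L.
(b) Alkalinity to add: (106 − 72) = 34 mg/L as CaCO₃ × 944,000 L = 32,100 g as CaCO₃.
(b) Equivalents: 32,100 g ÷ 50 g/eq = 641.9 eq.
(b) Each mole of Na₂CO₃ supplies 2 eq, so 641.9 / 2 = 321 mol.
(b) Mass: 321 mol × 106 g/mol = 34,020 g.

(a) 3.18 kg; (b) 34.0 kg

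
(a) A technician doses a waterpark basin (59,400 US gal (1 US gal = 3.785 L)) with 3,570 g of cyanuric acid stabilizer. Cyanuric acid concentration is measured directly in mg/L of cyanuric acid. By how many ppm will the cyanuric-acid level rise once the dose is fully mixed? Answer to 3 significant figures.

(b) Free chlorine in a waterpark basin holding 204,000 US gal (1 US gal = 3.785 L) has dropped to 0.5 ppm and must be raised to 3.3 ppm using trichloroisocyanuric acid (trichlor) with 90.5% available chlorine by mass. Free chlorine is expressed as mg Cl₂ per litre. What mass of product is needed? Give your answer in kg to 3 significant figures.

(a) 15.9 ppm; (b) 2.39 kg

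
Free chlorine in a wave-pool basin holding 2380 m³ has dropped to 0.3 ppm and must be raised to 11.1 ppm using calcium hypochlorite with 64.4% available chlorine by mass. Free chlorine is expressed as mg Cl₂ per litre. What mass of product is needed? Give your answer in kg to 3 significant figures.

39.9 kg

Volume: 2380 m³ = 2,380,000 L.
Chlorine deficit: 11.1 − 0.3 = 10.8 ppm = 10.8 mg/L as Cl₂.
Cl₂ equivalent needed: 10.8 mg/L × 2,380,000 L = 25,700,000 mg = 25,700 g.
Product at 64.4% available chlorine: 25,700 / 0.644 = 39,910 g.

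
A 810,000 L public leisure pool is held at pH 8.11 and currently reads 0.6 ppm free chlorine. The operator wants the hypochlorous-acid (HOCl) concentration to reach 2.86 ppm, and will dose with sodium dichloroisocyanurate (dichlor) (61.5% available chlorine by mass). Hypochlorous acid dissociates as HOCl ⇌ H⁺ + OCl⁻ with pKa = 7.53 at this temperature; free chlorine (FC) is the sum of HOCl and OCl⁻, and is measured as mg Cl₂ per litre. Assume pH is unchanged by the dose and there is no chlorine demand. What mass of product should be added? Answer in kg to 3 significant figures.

[OCl⁻]/[HOCl] = 10^(pH − pKa) = 10^(8.11 − 7.53) = 3.802; fraction as HOCl = 1/(1 + 3.802) = 0.2083.
Free chlorine required for 2.86 ppm HOCl: 2.86 / 0.2083 = 13.73 ppm.
FC to add: 13.73 − 0.6 = 13.13 mg/L as Cl₂.
Cl₂ equivalent: 13.13 mg/L × 810,000 L = 10,640 g.
Product at 61.5% available Cl: 10,640 / 0.615 = 17,300 g.

17.3 kg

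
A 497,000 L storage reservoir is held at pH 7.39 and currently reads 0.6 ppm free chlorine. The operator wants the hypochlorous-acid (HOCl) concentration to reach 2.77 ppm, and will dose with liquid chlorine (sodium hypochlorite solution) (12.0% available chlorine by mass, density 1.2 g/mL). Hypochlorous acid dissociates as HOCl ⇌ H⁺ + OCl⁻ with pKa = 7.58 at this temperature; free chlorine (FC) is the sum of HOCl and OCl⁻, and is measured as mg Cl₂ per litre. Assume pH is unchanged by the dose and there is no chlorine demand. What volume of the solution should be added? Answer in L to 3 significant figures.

13.7 L

[OCl⁻]/[HOCl] = 10^(pH − pKa) = 10^(7.39 − 7.58) = 0.6457; fraction as HOCl = 1/(1 + 0.6457) = 0.6077.
Free chlorine required for 2.77 ppm HOCl: 2.77 / 0.6077 = 4.558 ppm.
FC to add: 4.558 − 0.6 = 3.958 mg/L as Cl₂.
Cl₂ equivalent: 3.958 mg/L × 497,000 L = 1967 g.
Product at 12.0% available Cl: 1967 / 0.12 = 16,390 g.
Volume: 16,390 g ÷ 1.2 g/mL = 13,660 mL.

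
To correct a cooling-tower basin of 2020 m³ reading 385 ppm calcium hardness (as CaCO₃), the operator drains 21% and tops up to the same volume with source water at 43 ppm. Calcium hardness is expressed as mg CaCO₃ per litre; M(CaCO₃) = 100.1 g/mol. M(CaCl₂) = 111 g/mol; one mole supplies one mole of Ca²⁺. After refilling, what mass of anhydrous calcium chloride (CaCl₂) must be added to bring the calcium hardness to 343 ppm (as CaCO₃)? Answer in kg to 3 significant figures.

66.8 kg

Volume: 2020 m³ = 2,020,000 L.
After draining 21% and refilling: 385 × 0.79 + 43 × 0.21 = 313.18 ppm.
Deficit to target: 343 − 313.18 = 29.82 mg/L.
As CaCO₃: 29.82 mg/L × 2,020,000 L = 60,240 g; ÷ 100.1 = 601.8 mol Ca²⁺.
Mass: 601.8 × 111 = 66,800 g.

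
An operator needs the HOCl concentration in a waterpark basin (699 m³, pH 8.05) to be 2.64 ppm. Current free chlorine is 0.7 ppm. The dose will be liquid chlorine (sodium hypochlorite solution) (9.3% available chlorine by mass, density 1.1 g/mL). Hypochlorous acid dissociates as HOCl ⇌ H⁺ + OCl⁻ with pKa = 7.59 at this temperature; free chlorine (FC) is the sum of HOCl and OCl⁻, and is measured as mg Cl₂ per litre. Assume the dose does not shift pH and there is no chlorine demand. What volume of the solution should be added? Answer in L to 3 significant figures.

Volume: 699 m³ = 699,000 L.
[OCl⁻]/[HOCl] = 10^(pH − pKa) = 10^(8.05 − 7.59) = 2.884; fraction as HOCl = 1/(1 + 2.884) = 0.2575.
Free chlorine required for 2.64 ppm HOCl: 2.64 / 0.2575 = 10.25 ppm.
FC to add: 10.25 − 0.7 = 9.554 mg/L as Cl₂.
Cl₂ equivalent: 9.554 mg/L × 699,000 L = 6678 g.
Product at 9.3% available Cl: 6678 / 0.093 = 71,810 g.
Volume: 71,810 g ÷ 1.1 g/mL = 65,280 mL.

65.3 L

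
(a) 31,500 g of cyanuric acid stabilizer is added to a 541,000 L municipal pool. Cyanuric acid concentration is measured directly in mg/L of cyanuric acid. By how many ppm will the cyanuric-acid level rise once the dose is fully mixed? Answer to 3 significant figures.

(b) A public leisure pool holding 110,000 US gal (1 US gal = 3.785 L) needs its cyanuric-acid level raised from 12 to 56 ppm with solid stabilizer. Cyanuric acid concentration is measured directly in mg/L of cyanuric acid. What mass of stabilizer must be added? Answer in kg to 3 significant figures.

(a) 58.2 ppm; (b) 18.3 kg

(a) Rise: 31,500 g / 541,000 L × 1000 = 58.23 mg/L.

(b) Volume: 110,000 US gal × 3.785 L/gal = 416,350 L.
(b) CYA to add: (56 − 12) = 44 mg/L × 416,350 L = 18,320 g cyanuric acid.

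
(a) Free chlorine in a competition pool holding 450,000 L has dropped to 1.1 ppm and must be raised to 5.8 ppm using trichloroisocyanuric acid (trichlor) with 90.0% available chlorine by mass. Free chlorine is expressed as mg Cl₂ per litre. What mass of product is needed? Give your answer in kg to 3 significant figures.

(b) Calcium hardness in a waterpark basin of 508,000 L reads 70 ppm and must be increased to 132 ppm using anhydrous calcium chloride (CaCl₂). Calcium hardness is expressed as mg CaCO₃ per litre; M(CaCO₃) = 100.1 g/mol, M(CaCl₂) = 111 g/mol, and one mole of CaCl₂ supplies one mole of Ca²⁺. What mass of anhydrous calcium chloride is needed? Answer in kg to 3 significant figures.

(a) Chlorine deficit: 5.8 − 1.1 = 4.7 ppm = 4.7 mg/L as Cl₂.
(a) Cl₂ equivalent needed: 4.7 mg/L × 450,000 L = 2,115,000 mg = 2115 g.
(a) Product at 90.0% available chlorine: 2115 / 0.9 = 2350 g.

(b) Hardness to add: (132 − 70) = 62 mg/L as CaCO₃ × 508,000 L = 31,500 g as CaCO₃.
(b) Moles of Ca²⁺ (1 mol Ca²⁺ ≡ 1 mol CaCO₃): 31,500 / 100.1 g/mol = 314.6 mol.
(b) Mass of CaCl₂: 314.6 × 111 = 34,930 g.

(a) 2.35 kg; (b) 34.9 kg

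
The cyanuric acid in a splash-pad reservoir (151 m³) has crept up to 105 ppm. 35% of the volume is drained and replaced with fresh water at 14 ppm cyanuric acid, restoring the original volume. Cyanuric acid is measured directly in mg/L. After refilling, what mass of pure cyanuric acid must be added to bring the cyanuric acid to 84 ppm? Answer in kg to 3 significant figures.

Volume: 151 m³ = 151,000 L.
After draining 35% and refilling: 105 × 0.65 + 14 × 0.35 = 73.15 ppm.
Deficit to target: 84 − 73.15 = 10.85 mg/L.
Mass: 10.85 mg/L × 151,000 L = 1638 g cyanuric acid.

1.64 kg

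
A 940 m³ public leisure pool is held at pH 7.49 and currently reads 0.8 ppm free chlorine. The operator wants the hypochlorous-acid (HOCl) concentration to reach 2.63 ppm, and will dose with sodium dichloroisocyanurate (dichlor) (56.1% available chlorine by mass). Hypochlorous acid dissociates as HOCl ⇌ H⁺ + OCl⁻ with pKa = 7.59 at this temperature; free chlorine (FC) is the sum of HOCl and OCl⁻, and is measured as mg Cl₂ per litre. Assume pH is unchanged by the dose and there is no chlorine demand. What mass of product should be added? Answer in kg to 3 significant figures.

6.57 kg

Volume: 940 m³ = 940,000 L.
[OCl⁻]/[HOCl] = 10^(pH − pKa) = 10^(7.49 − 7.59) = 0.7943; fraction as HOCl = 1/(1 + 0.7943) = 0.5573.
Free chlorine required for 2.63 ppm HOCl: 2.63 / 0.5573 = 4.719 ppm.
FC to add: 4.719 − 0.8 = 3.919 mg/L as Cl₂.
Cl₂ equivalent: 3.919 mg/L × 940,000 L = 3684 g.
Product at 56.1% available Cl: 3684 / 0.561 = 6567 g.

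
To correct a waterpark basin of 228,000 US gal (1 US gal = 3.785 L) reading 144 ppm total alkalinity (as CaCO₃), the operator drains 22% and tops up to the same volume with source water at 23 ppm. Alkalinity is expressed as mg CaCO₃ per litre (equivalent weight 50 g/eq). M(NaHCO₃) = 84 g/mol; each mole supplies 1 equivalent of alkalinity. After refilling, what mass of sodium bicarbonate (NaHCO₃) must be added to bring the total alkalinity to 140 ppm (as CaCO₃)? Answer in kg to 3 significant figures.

32.8 kg

Volume: 228,000 US gal × 3.785 L/gal = 862,980 L.
After draining 22% and refilling: 144 × 0.78 + 23 × 0.22 = 117.38 ppm.
Deficit to target: 140 − 117.38 = 22.62 mg/L.
As CaCO₃: 22.62 mg/L × 862,980 L = 19,520 g; ÷ 50 g/eq ÷ 1 = 390.4 mol NaHCO₃.
Mass: 390.4 × 84 = 32,790 g.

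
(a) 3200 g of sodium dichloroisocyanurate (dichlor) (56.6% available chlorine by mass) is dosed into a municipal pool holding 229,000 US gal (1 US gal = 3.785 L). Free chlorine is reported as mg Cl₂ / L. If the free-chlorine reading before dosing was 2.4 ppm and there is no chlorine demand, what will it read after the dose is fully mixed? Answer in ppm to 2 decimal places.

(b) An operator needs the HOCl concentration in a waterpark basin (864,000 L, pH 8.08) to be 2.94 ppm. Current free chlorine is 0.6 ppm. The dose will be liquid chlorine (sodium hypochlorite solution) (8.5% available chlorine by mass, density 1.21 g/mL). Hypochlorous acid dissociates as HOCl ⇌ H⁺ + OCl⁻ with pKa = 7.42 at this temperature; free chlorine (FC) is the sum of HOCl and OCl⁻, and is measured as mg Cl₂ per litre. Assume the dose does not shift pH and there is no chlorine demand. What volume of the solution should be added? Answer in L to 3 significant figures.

(a) Volume: 229,000 US gal × 3.785 L/gal = 866,765 L.
(a) Available chlorine delivered: 3200 g × 0.566 = 1811 g as Cl₂.
(a) Concentration rise: 1811 g / 866,765 L = 2.09 mg/L = 2.09 ppm.
(a) Final FC: 2.4 + 2.09 = 4.49 ppm.

(b) [OCl⁻]/[HOCl] = 10^(pH − pKa) = 10^(8.08 − 7.42) = 4.571; fraction as HOCl = 1/(1 + 4.571) = 0.1795.
(b) Free chlorine required for 2.94 ppm HOCl: 2.94 / 0.1795 = 16.38 ppm.
(b) FC to add: 16.38 − 0.6 = 15.78 mg/L as Cl₂.
(b) Cl₂ equivalent: 15.78 mg/L × 864,000 L = 13,630 g.
(b) Product at 8.5% available Cl: 13,630 / 0.085 = 160,400 g.
(b) Volume: 160,400 g ÷ 1.21 g/mL = 132,500 mL.

(a) 4.49 ppm; (b) 133 L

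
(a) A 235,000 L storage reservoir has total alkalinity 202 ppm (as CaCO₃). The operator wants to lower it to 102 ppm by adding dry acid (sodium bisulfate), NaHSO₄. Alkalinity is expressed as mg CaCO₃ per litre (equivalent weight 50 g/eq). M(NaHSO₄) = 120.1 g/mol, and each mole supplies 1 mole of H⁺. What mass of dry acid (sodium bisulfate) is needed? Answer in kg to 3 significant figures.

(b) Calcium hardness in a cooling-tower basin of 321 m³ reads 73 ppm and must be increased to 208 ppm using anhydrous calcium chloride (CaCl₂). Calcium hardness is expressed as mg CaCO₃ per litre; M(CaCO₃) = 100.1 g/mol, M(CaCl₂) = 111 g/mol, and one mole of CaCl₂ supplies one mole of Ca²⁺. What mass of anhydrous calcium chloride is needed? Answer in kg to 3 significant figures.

(a) 56.4 kg; (b) 48.1 kg

(a) Alkalinity to neutralize: (202 − 102) = 100 mg/L as CaCO₃ × 235,000 L = 23,500 g as CaCO₃.
(a) Equivalents of H⁺ required: 23,500 ÷ 50 g/eq = 470 eq = 470 mol NaHSO₄.
(a) Mass of NaHSO₄: 470 × 120.1 = 56,450 g.

(b) Volume: 321 m³ = 321,000 L.
(b) Hardness to add: (208 − 73) = 135 mg/L as CaCO₃ × 321,000 L = 43,340 g as CaCO₃.
(b) Moles of Ca²⁺ (1 mol Ca²⁺ ≡ 1 mol CaCO₃): 43,340 / 100.1 g/mol = 432.9 mol.
(b) Mass of CaCl₂: 432.9 × 111 = 48,050 g.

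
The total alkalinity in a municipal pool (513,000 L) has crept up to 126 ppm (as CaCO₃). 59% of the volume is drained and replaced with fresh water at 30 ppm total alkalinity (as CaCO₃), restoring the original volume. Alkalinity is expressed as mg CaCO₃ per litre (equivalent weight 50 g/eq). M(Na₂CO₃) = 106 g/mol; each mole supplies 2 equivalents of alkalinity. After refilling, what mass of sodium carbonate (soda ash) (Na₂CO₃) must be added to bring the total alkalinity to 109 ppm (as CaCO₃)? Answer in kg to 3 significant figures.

After draining 59% and refilling: 126 × 0.41 + 30 × 0.59 = 69.36 ppm.
Deficit to target: 109 − 69.36 = 39.64 mg/L.
As CaCO₃: 39.64 mg/L × 513,000 L = 20,340 g; ÷ 50 g/eq ÷ 2 = 203.4 mol Na₂CO₃.
Mass: 203.4 × 106 = 21,560 g.

21.6 kg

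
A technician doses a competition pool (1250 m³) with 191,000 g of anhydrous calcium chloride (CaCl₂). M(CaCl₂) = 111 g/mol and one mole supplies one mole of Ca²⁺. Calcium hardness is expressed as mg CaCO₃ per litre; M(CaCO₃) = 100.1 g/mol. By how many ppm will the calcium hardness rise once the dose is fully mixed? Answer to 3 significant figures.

Volume: 1250 m³ = 1,250,000 L.
Moles of Ca²⁺: 191,000 g ÷ 111 g/mol = 1721 mol.
As CaCO₃: 1721 mol × 100.1 g/mol = 172,200 g.
Rise: 172,200 g / 1,250,000 L × 1000 = 137.8 mg/L.

138 ppm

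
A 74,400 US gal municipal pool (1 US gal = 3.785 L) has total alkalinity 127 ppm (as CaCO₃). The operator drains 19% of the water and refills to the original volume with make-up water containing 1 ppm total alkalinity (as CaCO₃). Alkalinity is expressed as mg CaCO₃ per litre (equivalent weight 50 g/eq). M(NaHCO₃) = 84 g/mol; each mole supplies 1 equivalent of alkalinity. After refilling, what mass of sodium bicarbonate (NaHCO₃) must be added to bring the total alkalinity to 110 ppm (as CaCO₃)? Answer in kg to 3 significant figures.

3.28 kg

Volume: 74,400 US gal × 3.785 L/gal = 281,604 L.
After draining 19% and refilling: 127 × 0.81 + 1 × 0.19 = 103.06 ppm.
Deficit to target: 110 − 103.06 = 6.94 mg/L.
As CaCO₃: 6.94 mg/L × 281,604 L = 1954 g; ÷ 50 g/eq ÷ 1 = 39.09 mol NaHCO₃.
Mass: 39.09 × 84 = 3283 g.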